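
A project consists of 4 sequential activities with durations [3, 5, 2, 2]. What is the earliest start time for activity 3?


Activity 3 starts after activities 1 through 2 complete.
Predecessor durations: [3, 5]
ES = 3 + 5 = 8

8


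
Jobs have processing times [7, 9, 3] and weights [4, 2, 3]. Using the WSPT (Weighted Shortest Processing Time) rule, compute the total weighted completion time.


Compute p/w ratios and sort ascending (WSPT): [(3, 3), (7, 4), (9, 2)]
Compute weighted completion times:
  Job (p=3,w=3): C=3, w*C=3*3=9
  Job (p=7,w=4): C=10, w*C=4*10=40
  Job (p=9,w=2): C=19, w*C=2*19=38
Total weighted completion time = 87

87


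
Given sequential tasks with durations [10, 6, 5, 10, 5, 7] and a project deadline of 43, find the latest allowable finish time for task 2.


LF(activity 2) = deadline - sum of successor durations
Successors: activities 3 through 6 with durations [5, 10, 5, 7]
Sum of successor durations = 27
LF = 43 - 27 = 16

16


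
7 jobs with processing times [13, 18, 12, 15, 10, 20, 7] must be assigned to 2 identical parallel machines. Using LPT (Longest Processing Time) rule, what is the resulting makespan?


Sort jobs in decreasing order (LPT): [20, 18, 15, 13, 12, 10, 7]
Assign each job to the least loaded machine:
  Machine 1: jobs [20, 13, 12], load = 45
  Machine 2: jobs [18, 15, 10, 7], load = 50
Makespan = max load = 50

50


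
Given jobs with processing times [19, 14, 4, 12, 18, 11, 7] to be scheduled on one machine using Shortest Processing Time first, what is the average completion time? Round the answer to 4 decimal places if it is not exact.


Sort jobs by processing time (SPT order): [4, 7, 11, 12, 14, 18, 19]
Compute completion times sequentially:
  Job 1: processing = 4, completes at 4
  Job 2: processing = 7, completes at 11
  Job 3: processing = 11, completes at 22
  Job 4: processing = 12, completes at 34
  Job 5: processing = 14, completes at 48
  Job 6: processing = 18, completes at 66
  Job 7: processing = 19, completes at 85
Sum of completion times = 270
Average completion time = 270/7 = 38.5714

38.5714


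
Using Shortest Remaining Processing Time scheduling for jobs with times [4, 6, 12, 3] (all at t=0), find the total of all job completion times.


Since all jobs arrive at t=0, SRPT equals SPT ordering.
SPT order: [3, 4, 6, 12]
Completion times:
  Job 1: p=3, C=3
  Job 2: p=4, C=7
  Job 3: p=6, C=13
  Job 4: p=12, C=25
Total completion time = 3 + 7 + 13 + 25 = 48

48


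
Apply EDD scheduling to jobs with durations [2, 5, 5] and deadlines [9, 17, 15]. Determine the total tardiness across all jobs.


Sort by due date (EDD order): [(2, 9), (5, 15), (5, 17)]
Compute completion times and tardiness:
  Job 1: p=2, d=9, C=2, tardiness=max(0,2-9)=0
  Job 2: p=5, d=15, C=7, tardiness=max(0,7-15)=0
  Job 3: p=5, d=17, C=12, tardiness=max(0,12-17)=0
Total tardiness = 0

0


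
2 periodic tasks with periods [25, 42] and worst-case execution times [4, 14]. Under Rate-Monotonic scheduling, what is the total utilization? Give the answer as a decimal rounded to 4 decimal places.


Compute individual utilizations (exact fractions):
  Task 1: C/T = 4/25 (approx. 0.16)
  Task 2: C/T = 14/42 = 1/3 (approx. 0.3333)
Total utilization U = 4/25 + 1/3 = 37/75
Rounded to 4 decimal places: U = 0.4933
RM (Liu & Layland) bound for 2 tasks = 0.828427; compare with U = 37/75 (approx. 0.493333)
U <= bound, so schedulable by RM sufficient condition.

0.4933


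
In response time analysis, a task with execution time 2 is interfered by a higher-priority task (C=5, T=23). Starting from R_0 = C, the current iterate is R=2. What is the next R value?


R_next = C + ceil(R_prev / T_hp) * C_hp
ceil(2 / 23) = ceil(0.087) = 1
Interference = 1 * 5 = 5
R_next = 2 + 5 = 7

7


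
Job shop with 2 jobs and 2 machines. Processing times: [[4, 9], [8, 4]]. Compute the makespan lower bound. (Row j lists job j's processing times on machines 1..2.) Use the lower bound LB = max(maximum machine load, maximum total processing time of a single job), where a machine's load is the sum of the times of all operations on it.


Machine loads:
  Machine 1: 4 + 8 = 12
  Machine 2: 9 + 4 = 13
Max machine load = 13
Job totals:
  Job 1: 13
  Job 2: 12
Max job total = 13
Lower bound = max(13, 13) = 13

13


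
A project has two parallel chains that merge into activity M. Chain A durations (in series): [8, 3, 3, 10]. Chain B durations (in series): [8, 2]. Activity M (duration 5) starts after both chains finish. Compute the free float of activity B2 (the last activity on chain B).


ES(B2) = sum of predecessors on chain B = 8
EF(B2) = ES + duration = 8 + 2 = 10
Successor of B2 is M. ES(M) = max(sum(A), sum(B)) = max(24, 10) = 24
Free float = ES(successor) - EF(current) = 24 - 10 = 14

14


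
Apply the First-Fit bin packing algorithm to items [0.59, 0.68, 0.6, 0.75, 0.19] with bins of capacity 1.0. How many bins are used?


Place items sequentially using First-Fit:
  Item 0.59 -> new Bin 1
  Item 0.68 -> new Bin 2
  Item 0.6 -> new Bin 3
  Item 0.75 -> new Bin 4
  Item 0.19 -> Bin 1 (now 0.78)
Total bins used = 4

4


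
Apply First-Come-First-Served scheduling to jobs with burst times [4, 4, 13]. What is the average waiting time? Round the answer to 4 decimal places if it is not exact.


FCFS order (as given): [4, 4, 13]
Waiting times:
  Job 1: wait = 0
  Job 2: wait = 4
  Job 3: wait = 8
Sum of waiting times = 12
Average waiting time = 12/3 = 4.0

4.0


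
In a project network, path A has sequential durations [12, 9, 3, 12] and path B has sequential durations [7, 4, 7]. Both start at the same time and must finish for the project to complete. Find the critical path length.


Path A total = 12 + 9 + 3 + 12 = 36
Path B total = 7 + 4 + 7 = 18
Critical path = longest path = max(36, 18) = 36

36


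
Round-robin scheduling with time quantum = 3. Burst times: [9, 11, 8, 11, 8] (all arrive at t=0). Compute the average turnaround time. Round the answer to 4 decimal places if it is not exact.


Time quantum = 3
Execution trace:
  J1 runs 3 units, time = 3
  J2 runs 3 units, time = 6
  J3 runs 3 units, time = 9
  J4 runs 3 units, time = 12
  J5 runs 3 units, time = 15
  J1 runs 3 units, time = 18
  J2 runs 3 units, time = 21
  J3 runs 3 units, time = 24
  J4 runs 3 units, time = 27
  J5 runs 3 units, time = 30
  J1 runs 3 units, time = 33
  J2 runs 3 units, time = 36
  J3 runs 2 units, time = 38
  J4 runs 3 units, time = 41
  J5 runs 2 units, time = 43
  J2 runs 2 units, time = 45
  J4 runs 2 units, time = 47
Finish times: [33, 45, 38, 47, 43]
Average turnaround = 206/5 = 41.2

41.2


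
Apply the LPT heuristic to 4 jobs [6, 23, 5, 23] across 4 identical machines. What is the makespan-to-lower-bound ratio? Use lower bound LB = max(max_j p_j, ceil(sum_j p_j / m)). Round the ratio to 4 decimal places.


LPT order: [23, 23, 6, 5]
Machine loads after assignment: [23, 23, 6, 5]
LPT makespan = 23
Lower bound = max(max_job, ceil(total/4)) = max(23, 15) = 23
Ratio = 23 / 23 = 1.0

1.0


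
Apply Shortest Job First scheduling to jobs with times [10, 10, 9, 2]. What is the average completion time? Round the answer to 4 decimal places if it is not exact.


SJF order (ascending): [2, 9, 10, 10]
Completion times:
  Job 1: burst=2, C=2
  Job 2: burst=9, C=11
  Job 3: burst=10, C=21
  Job 4: burst=10, C=31
Average completion = 65/4 = 16.25

16.25


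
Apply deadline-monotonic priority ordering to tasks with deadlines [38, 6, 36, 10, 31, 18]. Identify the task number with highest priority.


Sort tasks by relative deadline (ascending):
  Task 2: deadline = 6
  Task 4: deadline = 10
  Task 6: deadline = 18
  Task 5: deadline = 31
  Task 3: deadline = 36
  Task 1: deadline = 38
Priority order (highest first): [2, 4, 6, 5, 3, 1]
Highest priority task = 2

2


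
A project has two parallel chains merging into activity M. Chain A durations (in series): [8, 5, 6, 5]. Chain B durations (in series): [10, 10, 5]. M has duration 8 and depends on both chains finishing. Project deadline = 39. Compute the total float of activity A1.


Forward pass: ES(A1) = sum of predecessors on chain A = 0
EF = ES + duration = 0 + 8 = 8
Backward pass: LF(M) = deadline = 39; LS(M) = 39 - 8 = 31
LF(A1) = LS(M) - sum(successors on chain A) = 31 - 16 = 15
LS = LF - duration = 15 - 8 = 7
Total float = LS - ES = 7 - 0 = 7

7


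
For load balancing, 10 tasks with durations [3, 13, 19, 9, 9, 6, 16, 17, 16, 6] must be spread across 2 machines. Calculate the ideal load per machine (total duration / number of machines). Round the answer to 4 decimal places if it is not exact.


Total processing time = 3 + 13 + 19 + 9 + 9 + 6 + 16 + 17 + 16 + 6 = 114
Number of machines = 2
Ideal balanced load = 114 / 2 = 57.0

57.0


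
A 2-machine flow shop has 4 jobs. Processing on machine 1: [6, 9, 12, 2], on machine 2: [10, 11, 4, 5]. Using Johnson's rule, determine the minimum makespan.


Apply Johnson's rule:
  Group 1 (a <= b): [(4, 2, 5), (1, 6, 10), (2, 9, 11)]
  Group 2 (a > b): [(3, 12, 4)]
Optimal job order: [4, 1, 2, 3]
Schedule:
  Job 4: M1 done at 2, M2 done at 7
  Job 1: M1 done at 8, M2 done at 18
  Job 2: M1 done at 17, M2 done at 29
  Job 3: M1 done at 29, M2 done at 33
Makespan = 33

33


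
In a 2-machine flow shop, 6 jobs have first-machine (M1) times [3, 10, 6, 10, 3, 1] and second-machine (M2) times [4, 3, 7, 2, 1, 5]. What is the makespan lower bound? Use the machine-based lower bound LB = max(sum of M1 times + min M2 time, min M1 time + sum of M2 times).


LB1 = sum(M1 times) + min(M2 times) = 33 + 1 = 34
LB2 = min(M1 times) + sum(M2 times) = 1 + 22 = 23
Lower bound = max(LB1, LB2) = max(34, 23) = 34

34


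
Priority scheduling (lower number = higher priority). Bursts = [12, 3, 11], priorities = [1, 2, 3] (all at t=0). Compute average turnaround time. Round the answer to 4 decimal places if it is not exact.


Sort by priority (ascending = highest first):
Order: [(1, 12), (2, 3), (3, 11)]
Completion times:
  Priority 1, burst=12, C=12
  Priority 2, burst=3, C=15
  Priority 3, burst=11, C=26
Average turnaround = 53/3 = 17.6667

17.6667


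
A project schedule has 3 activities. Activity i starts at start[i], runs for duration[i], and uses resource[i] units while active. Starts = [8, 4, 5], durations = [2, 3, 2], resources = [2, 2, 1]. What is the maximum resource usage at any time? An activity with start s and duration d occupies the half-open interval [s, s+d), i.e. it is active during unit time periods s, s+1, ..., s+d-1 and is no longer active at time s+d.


Each activity i is active on [start_i, start_i + duration_i).
Compute total resource usage per time slot:
  t=0: active resources = [], total = 0
  t=1: active resources = [], total = 0
  t=2: active resources = [], total = 0
  t=3: active resources = [], total = 0
  t=4: active resources = [2], total = 2
  t=5: active resources = [2, 1], total = 3
  t=6: active resources = [2, 1], total = 3
  t=7: active resources = [], total = 0
  t=8: active resources = [2], total = 2
  t=9: active resources = [2], total = 2
Peak resource demand = 3

3


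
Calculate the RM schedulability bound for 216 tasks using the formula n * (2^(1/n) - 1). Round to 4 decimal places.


Compute 2^(1/216) = 1.0032141691
Subtract 1: 1.0032141691 - 1 = 0.0032141691
Multiply by n: 216 * 0.0032141691 = 0.6942605256
Round to 4 dp: 0.6943

0.6943


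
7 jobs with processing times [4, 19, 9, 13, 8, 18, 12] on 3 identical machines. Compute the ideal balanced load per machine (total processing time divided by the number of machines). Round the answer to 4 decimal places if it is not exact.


Total processing time = 4 + 19 + 9 + 13 + 8 + 18 + 12 = 83
Number of machines = 3
Ideal balanced load = 83 / 3 = 27.6667

27.6667


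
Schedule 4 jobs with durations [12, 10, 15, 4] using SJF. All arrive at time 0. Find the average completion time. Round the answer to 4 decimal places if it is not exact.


SJF order (ascending): [4, 10, 12, 15]
Completion times:
  Job 1: burst=4, C=4
  Job 2: burst=10, C=14
  Job 3: burst=12, C=26
  Job 4: burst=15, C=41
Average completion = 85/4 = 21.25

21.25


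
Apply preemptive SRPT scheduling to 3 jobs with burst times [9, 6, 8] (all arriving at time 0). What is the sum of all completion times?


Since all jobs arrive at t=0, SRPT equals SPT ordering.
SPT order: [6, 8, 9]
Completion times:
  Job 1: p=6, C=6
  Job 2: p=8, C=14
  Job 3: p=9, C=23
Total completion time = 6 + 14 + 23 = 43

43


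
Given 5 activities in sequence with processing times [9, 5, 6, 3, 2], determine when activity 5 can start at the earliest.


Activity 5 starts after activities 1 through 4 complete.
Predecessor durations: [9, 5, 6, 3]
ES = 9 + 5 + 6 + 3 = 23

23


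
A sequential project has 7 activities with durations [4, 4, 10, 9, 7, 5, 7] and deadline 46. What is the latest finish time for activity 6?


LF(activity 6) = deadline - sum of successor durations
Successors: activities 7 through 7 with durations [7]
Sum of successor durations = 7
LF = 46 - 7 = 39

39


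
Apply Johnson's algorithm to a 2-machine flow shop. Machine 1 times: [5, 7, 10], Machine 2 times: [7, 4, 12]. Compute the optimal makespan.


Apply Johnson's rule:
  Group 1 (a <= b): [(1, 5, 7), (3, 10, 12)]
  Group 2 (a > b): [(2, 7, 4)]
Optimal job order: [1, 3, 2]
Schedule:
  Job 1: M1 done at 5, M2 done at 12
  Job 3: M1 done at 15, M2 done at 27
  Job 2: M1 done at 22, M2 done at 31
Makespan = 31

31


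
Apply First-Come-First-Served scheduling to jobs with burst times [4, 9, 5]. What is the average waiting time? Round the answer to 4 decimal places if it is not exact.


FCFS order (as given): [4, 9, 5]
Waiting times:
  Job 1: wait = 0
  Job 2: wait = 4
  Job 3: wait = 13
Sum of waiting times = 17
Average waiting time = 17/3 = 5.6667

5.6667


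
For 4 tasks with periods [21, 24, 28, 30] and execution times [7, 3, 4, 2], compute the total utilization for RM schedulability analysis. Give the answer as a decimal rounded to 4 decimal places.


Compute individual utilizations (exact fractions):
  Task 1: C/T = 7/21 = 1/3 (approx. 0.3333)
  Task 2: C/T = 3/24 = 1/8 (approx. 0.125)
  Task 3: C/T = 4/28 = 1/7 (approx. 0.1429)
  Task 4: C/T = 2/30 = 1/15 (approx. 0.0667)
Total utilization U = 1/3 + 1/8 + 1/7 + 1/15 = 187/280
Rounded to 4 decimal places: U = 0.6679
RM (Liu & Layland) bound for 4 tasks = 0.756828; compare with U = 187/280 (approx. 0.667857)
U <= bound, so schedulable by RM sufficient condition.

0.6679


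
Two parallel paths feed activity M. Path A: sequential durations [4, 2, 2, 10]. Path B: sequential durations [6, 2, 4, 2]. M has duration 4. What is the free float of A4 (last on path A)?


ES(A4) = sum of predecessors on chain A = 8
EF(A4) = ES + duration = 8 + 10 = 18
Successor of A4 is M. ES(M) = max(sum(A), sum(B)) = max(18, 14) = 18
Free float = ES(successor) - EF(current) = 18 - 18 = 0

0


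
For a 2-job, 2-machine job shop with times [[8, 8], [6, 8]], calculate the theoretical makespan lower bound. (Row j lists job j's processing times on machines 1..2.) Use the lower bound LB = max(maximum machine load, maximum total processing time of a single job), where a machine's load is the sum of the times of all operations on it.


Machine loads:
  Machine 1: 8 + 6 = 14
  Machine 2: 8 + 8 = 16
Max machine load = 16
Job totals:
  Job 1: 16
  Job 2: 14
Max job total = 16
Lower bound = max(16, 16) = 16

16


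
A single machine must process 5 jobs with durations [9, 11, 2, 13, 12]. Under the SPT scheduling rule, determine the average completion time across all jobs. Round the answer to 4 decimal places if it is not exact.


Sort jobs by processing time (SPT order): [2, 9, 11, 12, 13]
Compute completion times sequentially:
  Job 1: processing = 2, completes at 2
  Job 2: processing = 9, completes at 11
  Job 3: processing = 11, completes at 22
  Job 4: processing = 12, completes at 34
  Job 5: processing = 13, completes at 47
Sum of completion times = 116
Average completion time = 116/5 = 23.2

23.2


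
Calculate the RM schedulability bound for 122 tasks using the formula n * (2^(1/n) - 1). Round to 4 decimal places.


Compute 2^(1/122) = 1.0056977048
Subtract 1: 1.0056977048 - 1 = 0.0056977048
Multiply by n: 122 * 0.0056977048 = 0.6951199856
Round to 4 dp: 0.6951

0.6951


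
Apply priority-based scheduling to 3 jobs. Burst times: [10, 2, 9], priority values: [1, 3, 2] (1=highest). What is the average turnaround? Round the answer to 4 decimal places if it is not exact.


Sort by priority (ascending = highest first):
Order: [(1, 10), (2, 9), (3, 2)]
Completion times:
  Priority 1, burst=10, C=10
  Priority 2, burst=9, C=19
  Priority 3, burst=2, C=21
Average turnaround = 50/3 = 16.6667

16.6667


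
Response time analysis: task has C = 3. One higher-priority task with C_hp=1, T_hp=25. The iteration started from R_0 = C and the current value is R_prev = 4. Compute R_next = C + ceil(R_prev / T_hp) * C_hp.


R_next = C + ceil(R_prev / T_hp) * C_hp
ceil(4 / 25) = ceil(0.16) = 1
Interference = 1 * 1 = 1
R_next = 3 + 1 = 4
R_next = R_prev, so the iteration has converged (response time = 4).

4


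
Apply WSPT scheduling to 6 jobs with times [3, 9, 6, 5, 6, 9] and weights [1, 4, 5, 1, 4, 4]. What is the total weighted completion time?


Compute p/w ratios and sort ascending (WSPT): [(6, 5), (6, 4), (9, 4), (9, 4), (3, 1), (5, 1)]
Compute weighted completion times:
  Job (p=6,w=5): C=6, w*C=5*6=30
  Job (p=6,w=4): C=12, w*C=4*12=48
  Job (p=9,w=4): C=21, w*C=4*21=84
  Job (p=9,w=4): C=30, w*C=4*30=120
  Job (p=3,w=1): C=33, w*C=1*33=33
  Job (p=5,w=1): C=38, w*C=1*38=38
Total weighted completion time = 353

353


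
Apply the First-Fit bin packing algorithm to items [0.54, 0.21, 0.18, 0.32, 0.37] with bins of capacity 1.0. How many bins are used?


Place items sequentially using First-Fit:
  Item 0.54 -> new Bin 1
  Item 0.21 -> Bin 1 (now 0.75)
  Item 0.18 -> Bin 1 (now 0.93)
  Item 0.32 -> new Bin 2
  Item 0.37 -> Bin 2 (now 0.69)
Total bins used = 2

2


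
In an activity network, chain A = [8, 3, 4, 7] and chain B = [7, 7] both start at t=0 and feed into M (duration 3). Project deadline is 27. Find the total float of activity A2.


Forward pass: ES(A2) = sum of predecessors on chain A = 8
EF = ES + duration = 8 + 3 = 11
Backward pass: LF(M) = deadline = 27; LS(M) = 27 - 3 = 24
LF(A2) = LS(M) - sum(successors on chain A) = 24 - 11 = 13
LS = LF - duration = 13 - 3 = 10
Total float = LS - ES = 10 - 8 = 2

2


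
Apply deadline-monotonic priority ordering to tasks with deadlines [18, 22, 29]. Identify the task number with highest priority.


Sort tasks by relative deadline (ascending):
  Task 1: deadline = 18
  Task 2: deadline = 22
  Task 3: deadline = 29
Priority order (highest first): [1, 2, 3]
Highest priority task = 1

1


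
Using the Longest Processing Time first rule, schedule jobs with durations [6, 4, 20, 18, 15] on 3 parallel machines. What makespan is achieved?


Sort jobs in decreasing order (LPT): [20, 18, 15, 6, 4]
Assign each job to the least loaded machine:
  Machine 1: jobs [20], load = 20
  Machine 2: jobs [18, 4], load = 22
  Machine 3: jobs [15, 6], load = 21
Makespan = max load = 22

22


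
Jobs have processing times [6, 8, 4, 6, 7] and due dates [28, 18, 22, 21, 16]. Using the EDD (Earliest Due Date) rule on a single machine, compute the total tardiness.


Sort by due date (EDD order): [(7, 16), (8, 18), (6, 21), (4, 22), (6, 28)]
Compute completion times and tardiness:
  Job 1: p=7, d=16, C=7, tardiness=max(0,7-16)=0
  Job 2: p=8, d=18, C=15, tardiness=max(0,15-18)=0
  Job 3: p=6, d=21, C=21, tardiness=max(0,21-21)=0
  Job 4: p=4, d=22, C=25, tardiness=max(0,25-22)=3
  Job 5: p=6, d=28, C=31, tardiness=max(0,31-28)=3
Total tardiness = 6

6


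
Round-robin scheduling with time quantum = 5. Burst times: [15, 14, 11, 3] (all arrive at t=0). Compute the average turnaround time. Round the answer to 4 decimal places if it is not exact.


Time quantum = 5
Execution trace:
  J1 runs 5 units, time = 5
  J2 runs 5 units, time = 10
  J3 runs 5 units, time = 15
  J4 runs 3 units, time = 18
  J1 runs 5 units, time = 23
  J2 runs 5 units, time = 28
  J3 runs 5 units, time = 33
  J1 runs 5 units, time = 38
  J2 runs 4 units, time = 42
  J3 runs 1 units, time = 43
Finish times: [38, 42, 43, 18]
Average turnaround = 141/4 = 35.25

35.25


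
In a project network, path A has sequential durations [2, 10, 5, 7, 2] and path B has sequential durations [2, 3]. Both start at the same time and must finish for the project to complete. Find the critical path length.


Path A total = 2 + 10 + 5 + 7 + 2 = 26
Path B total = 2 + 3 = 5
Critical path = longest path = max(26, 5) = 26

26


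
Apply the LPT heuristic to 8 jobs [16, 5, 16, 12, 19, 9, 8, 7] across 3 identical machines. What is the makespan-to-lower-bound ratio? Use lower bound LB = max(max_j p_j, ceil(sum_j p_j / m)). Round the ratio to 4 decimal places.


LPT order: [19, 16, 16, 12, 9, 8, 7, 5]
Machine loads after assignment: [32, 28, 32]
LPT makespan = 32
Lower bound = max(max_job, ceil(total/3)) = max(19, 31) = 31
Ratio = 32 / 31 = 1.0323

1.0323


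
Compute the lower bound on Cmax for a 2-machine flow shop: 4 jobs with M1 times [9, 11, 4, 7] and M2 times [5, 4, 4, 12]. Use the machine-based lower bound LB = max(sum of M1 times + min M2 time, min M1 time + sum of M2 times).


LB1 = sum(M1 times) + min(M2 times) = 31 + 4 = 35
LB2 = min(M1 times) + sum(M2 times) = 4 + 25 = 29
Lower bound = max(LB1, LB2) = max(35, 29) = 35

35


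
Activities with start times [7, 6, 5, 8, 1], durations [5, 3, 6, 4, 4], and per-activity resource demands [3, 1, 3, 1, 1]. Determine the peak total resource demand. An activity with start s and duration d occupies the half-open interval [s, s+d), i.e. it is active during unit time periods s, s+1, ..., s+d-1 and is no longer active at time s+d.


Each activity i is active on [start_i, start_i + duration_i).
Compute total resource usage per time slot:
  t=0: active resources = [], total = 0
  t=1: active resources = [1], total = 1
  t=2: active resources = [1], total = 1
  t=3: active resources = [1], total = 1
  t=4: active resources = [1], total = 1
  t=5: active resources = [3], total = 3
  t=6: active resources = [1, 3], total = 4
  t=7: active resources = [3, 1, 3], total = 7
  t=8: active resources = [3, 1, 3, 1], total = 8
  t=9: active resources = [3, 3, 1], total = 7
  t=10: active resources = [3, 3, 1], total = 7
  t=11: active resources = [3, 1], total = 4
Peak resource demand = 8

8


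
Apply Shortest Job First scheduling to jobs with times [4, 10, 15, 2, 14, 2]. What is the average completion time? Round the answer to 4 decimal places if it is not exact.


SJF order (ascending): [2, 2, 4, 10, 14, 15]
Completion times:
  Job 1: burst=2, C=2
  Job 2: burst=2, C=4
  Job 3: burst=4, C=8
  Job 4: burst=10, C=18
  Job 5: burst=14, C=32
  Job 6: burst=15, C=47
Average completion = 111/6 = 18.5

18.5


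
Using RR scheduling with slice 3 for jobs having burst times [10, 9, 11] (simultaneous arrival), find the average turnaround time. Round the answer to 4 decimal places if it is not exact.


Time quantum = 3
Execution trace:
  J1 runs 3 units, time = 3
  J2 runs 3 units, time = 6
  J3 runs 3 units, time = 9
  J1 runs 3 units, time = 12
  J2 runs 3 units, time = 15
  J3 runs 3 units, time = 18
  J1 runs 3 units, time = 21
  J2 runs 3 units, time = 24
  J3 runs 3 units, time = 27
  J1 runs 1 units, time = 28
  J3 runs 2 units, time = 30
Finish times: [28, 24, 30]
Average turnaround = 82/3 = 27.3333

27.3333


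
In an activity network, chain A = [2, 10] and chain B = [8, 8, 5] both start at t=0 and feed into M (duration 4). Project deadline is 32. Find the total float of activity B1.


Forward pass: ES(B1) = sum of predecessors on chain B = 0
EF = ES + duration = 0 + 8 = 8
Backward pass: LF(M) = deadline = 32; LS(M) = 32 - 4 = 28
LF(B1) = LS(M) - sum(successors on chain B) = 28 - 13 = 15
LS = LF - duration = 15 - 8 = 7
Total float = LS - ES = 7 - 0 = 7

7


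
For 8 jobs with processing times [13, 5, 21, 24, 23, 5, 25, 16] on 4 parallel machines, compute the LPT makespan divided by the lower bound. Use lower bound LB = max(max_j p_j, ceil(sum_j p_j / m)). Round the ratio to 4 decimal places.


LPT order: [25, 24, 23, 21, 16, 13, 5, 5]
Machine loads after assignment: [30, 29, 36, 37]
LPT makespan = 37
Lower bound = max(max_job, ceil(total/4)) = max(25, 33) = 33
Ratio = 37 / 33 = 1.1212

1.1212


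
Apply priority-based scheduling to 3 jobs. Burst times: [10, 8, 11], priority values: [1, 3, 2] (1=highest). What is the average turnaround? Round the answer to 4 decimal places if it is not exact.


Sort by priority (ascending = highest first):
Order: [(1, 10), (2, 11), (3, 8)]
Completion times:
  Priority 1, burst=10, C=10
  Priority 2, burst=11, C=21
  Priority 3, burst=8, C=29
Average turnaround = 60/3 = 20.0

20.0


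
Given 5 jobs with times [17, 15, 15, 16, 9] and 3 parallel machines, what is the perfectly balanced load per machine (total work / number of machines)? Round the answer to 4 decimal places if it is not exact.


Total processing time = 17 + 15 + 15 + 16 + 9 = 72
Number of machines = 3
Ideal balanced load = 72 / 3 = 24.0

24.0


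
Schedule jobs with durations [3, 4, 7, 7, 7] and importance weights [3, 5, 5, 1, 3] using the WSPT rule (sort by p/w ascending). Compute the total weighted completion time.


Compute p/w ratios and sort ascending (WSPT): [(4, 5), (3, 3), (7, 5), (7, 3), (7, 1)]
Compute weighted completion times:
  Job (p=4,w=5): C=4, w*C=5*4=20
  Job (p=3,w=3): C=7, w*C=3*7=21
  Job (p=7,w=5): C=14, w*C=5*14=70
  Job (p=7,w=3): C=21, w*C=3*21=63
  Job (p=7,w=1): C=28, w*C=1*28=28
Total weighted completion time = 202

202


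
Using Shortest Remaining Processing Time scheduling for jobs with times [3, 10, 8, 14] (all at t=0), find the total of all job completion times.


Since all jobs arrive at t=0, SRPT equals SPT ordering.
SPT order: [3, 8, 10, 14]
Completion times:
  Job 1: p=3, C=3
  Job 2: p=8, C=11
  Job 3: p=10, C=21
  Job 4: p=14, C=35
Total completion time = 3 + 11 + 21 + 35 = 70

70


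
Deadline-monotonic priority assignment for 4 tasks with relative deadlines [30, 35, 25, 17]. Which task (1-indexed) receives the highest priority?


Sort tasks by relative deadline (ascending):
  Task 4: deadline = 17
  Task 3: deadline = 25
  Task 1: deadline = 30
  Task 2: deadline = 35
Priority order (highest first): [4, 3, 1, 2]
Highest priority task = 4

4


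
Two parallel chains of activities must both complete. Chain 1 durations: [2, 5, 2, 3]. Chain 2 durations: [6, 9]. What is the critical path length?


Path A total = 2 + 5 + 2 + 3 = 12
Path B total = 6 + 9 = 15
Critical path = longest path = max(12, 15) = 15

15


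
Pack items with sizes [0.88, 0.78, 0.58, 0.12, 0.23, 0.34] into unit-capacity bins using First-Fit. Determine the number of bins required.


Place items sequentially using First-Fit:
  Item 0.88 -> new Bin 1
  Item 0.78 -> new Bin 2
  Item 0.58 -> new Bin 3
  Item 0.12 -> Bin 1 (now 1.0)
  Item 0.23 -> Bin 3 (now 0.81)
  Item 0.34 -> new Bin 4
Total bins used = 4

4


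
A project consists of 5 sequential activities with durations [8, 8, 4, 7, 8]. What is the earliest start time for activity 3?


Activity 3 starts after activities 1 through 2 complete.
Predecessor durations: [8, 8]
ES = 8 + 8 = 16

16


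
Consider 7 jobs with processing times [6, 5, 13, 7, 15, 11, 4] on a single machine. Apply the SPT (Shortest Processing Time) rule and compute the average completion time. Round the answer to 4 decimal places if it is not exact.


Sort jobs by processing time (SPT order): [4, 5, 6, 7, 11, 13, 15]
Compute completion times sequentially:
  Job 1: processing = 4, completes at 4
  Job 2: processing = 5, completes at 9
  Job 3: processing = 6, completes at 15
  Job 4: processing = 7, completes at 22
  Job 5: processing = 11, completes at 33
  Job 6: processing = 13, completes at 46
  Job 7: processing = 15, completes at 61
Sum of completion times = 190
Average completion time = 190/7 = 27.1429

27.1429


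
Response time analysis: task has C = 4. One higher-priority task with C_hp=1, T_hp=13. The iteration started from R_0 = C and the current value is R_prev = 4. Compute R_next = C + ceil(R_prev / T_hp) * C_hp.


R_next = C + ceil(R_prev / T_hp) * C_hp
ceil(4 / 13) = ceil(0.3077) = 1
Interference = 1 * 1 = 1
R_next = 4 + 1 = 5

5


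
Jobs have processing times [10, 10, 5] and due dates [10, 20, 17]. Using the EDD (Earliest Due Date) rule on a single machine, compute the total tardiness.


Sort by due date (EDD order): [(10, 10), (5, 17), (10, 20)]
Compute completion times and tardiness:
  Job 1: p=10, d=10, C=10, tardiness=max(0,10-10)=0
  Job 2: p=5, d=17, C=15, tardiness=max(0,15-17)=0
  Job 3: p=10, d=20, C=25, tardiness=max(0,25-20)=5
Total tardiness = 5

5


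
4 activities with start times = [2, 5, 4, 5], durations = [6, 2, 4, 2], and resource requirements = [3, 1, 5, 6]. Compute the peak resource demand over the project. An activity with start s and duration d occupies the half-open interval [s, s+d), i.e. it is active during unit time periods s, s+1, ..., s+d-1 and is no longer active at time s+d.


Each activity i is active on [start_i, start_i + duration_i).
Compute total resource usage per time slot:
  t=0: active resources = [], total = 0
  t=1: active resources = [], total = 0
  t=2: active resources = [3], total = 3
  t=3: active resources = [3], total = 3
  t=4: active resources = [3, 5], total = 8
  t=5: active resources = [3, 1, 5, 6], total = 15
  t=6: active resources = [3, 1, 5, 6], total = 15
  t=7: active resources = [3, 5], total = 8
Peak resource demand = 15

15


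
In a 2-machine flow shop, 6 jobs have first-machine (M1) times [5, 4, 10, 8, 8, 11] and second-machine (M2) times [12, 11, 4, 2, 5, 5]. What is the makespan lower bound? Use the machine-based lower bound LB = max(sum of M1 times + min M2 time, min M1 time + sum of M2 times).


LB1 = sum(M1 times) + min(M2 times) = 46 + 2 = 48
LB2 = min(M1 times) + sum(M2 times) = 4 + 39 = 43
Lower bound = max(LB1, LB2) = max(48, 43) = 48

48


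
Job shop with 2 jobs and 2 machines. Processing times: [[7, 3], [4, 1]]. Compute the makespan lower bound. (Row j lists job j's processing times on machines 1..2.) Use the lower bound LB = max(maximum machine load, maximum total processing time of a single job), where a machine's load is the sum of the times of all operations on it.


Machine loads:
  Machine 1: 7 + 4 = 11
  Machine 2: 3 + 1 = 4
Max machine load = 11
Job totals:
  Job 1: 10
  Job 2: 5
Max job total = 10
Lower bound = max(11, 10) = 11

11


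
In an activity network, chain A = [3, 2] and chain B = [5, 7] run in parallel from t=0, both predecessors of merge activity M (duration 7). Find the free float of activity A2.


ES(A2) = sum of predecessors on chain A = 3
EF(A2) = ES + duration = 3 + 2 = 5
Successor of A2 is M. ES(M) = max(sum(A), sum(B)) = max(5, 12) = 12
Free float = ES(successor) - EF(current) = 12 - 5 = 7

7


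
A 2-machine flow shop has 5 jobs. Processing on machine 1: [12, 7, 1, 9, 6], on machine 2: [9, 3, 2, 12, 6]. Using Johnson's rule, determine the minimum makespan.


Apply Johnson's rule:
  Group 1 (a <= b): [(3, 1, 2), (5, 6, 6), (4, 9, 12)]
  Group 2 (a > b): [(1, 12, 9), (2, 7, 3)]
Optimal job order: [3, 5, 4, 1, 2]
Schedule:
  Job 3: M1 done at 1, M2 done at 3
  Job 5: M1 done at 7, M2 done at 13
  Job 4: M1 done at 16, M2 done at 28
  Job 1: M1 done at 28, M2 done at 37
  Job 2: M1 done at 35, M2 done at 40
Makespan = 40

40


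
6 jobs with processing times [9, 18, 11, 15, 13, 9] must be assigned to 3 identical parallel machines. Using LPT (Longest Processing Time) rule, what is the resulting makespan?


Sort jobs in decreasing order (LPT): [18, 15, 13, 11, 9, 9]
Assign each job to the least loaded machine:
  Machine 1: jobs [18, 9], load = 27
  Machine 2: jobs [15, 9], load = 24
  Machine 3: jobs [13, 11], load = 24
Makespan = max load = 27

27


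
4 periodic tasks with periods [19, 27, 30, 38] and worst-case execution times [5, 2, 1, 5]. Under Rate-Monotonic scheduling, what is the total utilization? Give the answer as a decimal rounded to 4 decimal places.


Compute individual utilizations (exact fractions):
  Task 1: C/T = 5/19 (approx. 0.2632)
  Task 2: C/T = 2/27 (approx. 0.0741)
  Task 3: C/T = 1/30 (approx. 0.0333)
  Task 4: C/T = 5/38 (approx. 0.1316)
Total utilization U = 5/19 + 2/27 + 1/30 + 5/38 = 1288/2565
Rounded to 4 decimal places: U = 0.5021
RM (Liu & Layland) bound for 4 tasks = 0.756828; compare with U = 1288/2565 (approx. 0.502144)
U <= bound, so schedulable by RM sufficient condition.

0.5021


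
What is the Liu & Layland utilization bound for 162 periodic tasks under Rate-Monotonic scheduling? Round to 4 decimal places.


Compute 2^(1/162) = 1.0042878529
Subtract 1: 1.0042878529 - 1 = 0.0042878529
Multiply by n: 162 * 0.0042878529 = 0.6946321698
Round to 4 dp: 0.6946

0.6946


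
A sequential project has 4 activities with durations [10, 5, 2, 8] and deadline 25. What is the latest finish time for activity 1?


LF(activity 1) = deadline - sum of successor durations
Successors: activities 2 through 4 with durations [5, 2, 8]
Sum of successor durations = 15
LF = 25 - 15 = 10

10


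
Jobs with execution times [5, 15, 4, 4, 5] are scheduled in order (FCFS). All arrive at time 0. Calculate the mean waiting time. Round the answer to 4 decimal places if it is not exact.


FCFS order (as given): [5, 15, 4, 4, 5]
Waiting times:
  Job 1: wait = 0
  Job 2: wait = 5
  Job 3: wait = 20
  Job 4: wait = 24
  Job 5: wait = 28
Sum of waiting times = 77
Average waiting time = 77/5 = 15.4

15.4


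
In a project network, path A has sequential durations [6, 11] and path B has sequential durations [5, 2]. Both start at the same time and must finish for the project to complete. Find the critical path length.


Path A total = 6 + 11 = 17
Path B total = 5 + 2 = 7
Critical path = longest path = max(17, 7) = 17

17


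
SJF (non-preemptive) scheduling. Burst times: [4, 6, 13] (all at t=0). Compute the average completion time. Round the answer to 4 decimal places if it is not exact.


SJF order (ascending): [4, 6, 13]
Completion times:
  Job 1: burst=4, C=4
  Job 2: burst=6, C=10
  Job 3: burst=13, C=23
Average completion = 37/3 = 12.3333

12.3333


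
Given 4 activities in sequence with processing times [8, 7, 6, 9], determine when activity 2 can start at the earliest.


Activity 2 starts after activities 1 through 1 complete.
Predecessor durations: [8]
ES = 8 = 8

8


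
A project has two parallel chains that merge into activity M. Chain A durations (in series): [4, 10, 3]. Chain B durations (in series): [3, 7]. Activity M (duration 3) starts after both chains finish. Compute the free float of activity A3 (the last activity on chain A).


ES(A3) = sum of predecessors on chain A = 14
EF(A3) = ES + duration = 14 + 3 = 17
Successor of A3 is M. ES(M) = max(sum(A), sum(B)) = max(17, 10) = 17
Free float = ES(successor) - EF(current) = 17 - 17 = 0

0


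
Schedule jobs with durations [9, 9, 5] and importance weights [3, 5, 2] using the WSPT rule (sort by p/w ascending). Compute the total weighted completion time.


Compute p/w ratios and sort ascending (WSPT): [(9, 5), (5, 2), (9, 3)]
Compute weighted completion times:
  Job (p=9,w=5): C=9, w*C=5*9=45
  Job (p=5,w=2): C=14, w*C=2*14=28
  Job (p=9,w=3): C=23, w*C=3*23=69
Total weighted completion time = 142

142


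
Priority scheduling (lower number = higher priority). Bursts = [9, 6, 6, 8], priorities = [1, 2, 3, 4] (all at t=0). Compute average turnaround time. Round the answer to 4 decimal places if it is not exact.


Sort by priority (ascending = highest first):
Order: [(1, 9), (2, 6), (3, 6), (4, 8)]
Completion times:
  Priority 1, burst=9, C=9
  Priority 2, burst=6, C=15
  Priority 3, burst=6, C=21
  Priority 4, burst=8, C=29
Average turnaround = 74/4 = 18.5

18.5


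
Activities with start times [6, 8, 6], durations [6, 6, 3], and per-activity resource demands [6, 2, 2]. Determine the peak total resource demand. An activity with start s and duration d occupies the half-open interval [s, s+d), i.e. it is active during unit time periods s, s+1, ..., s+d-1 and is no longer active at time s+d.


Each activity i is active on [start_i, start_i + duration_i).
Compute total resource usage per time slot:
  t=0: active resources = [], total = 0
  t=1: active resources = [], total = 0
  t=2: active resources = [], total = 0
  t=3: active resources = [], total = 0
  t=4: active resources = [], total = 0
  t=5: active resources = [], total = 0
  t=6: active resources = [6, 2], total = 8
  t=7: active resources = [6, 2], total = 8
  t=8: active resources = [6, 2, 2], total = 10
  t=9: active resources = [6, 2], total = 8
  t=10: active resources = [6, 2], total = 8
  t=11: active resources = [6, 2], total = 8
  t=12: active resources = [2], total = 2
  t=13: active resources = [2], total = 2
Peak resource demand = 10

10


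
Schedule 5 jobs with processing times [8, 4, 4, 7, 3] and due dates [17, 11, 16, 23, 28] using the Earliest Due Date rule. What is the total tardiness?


Sort by due date (EDD order): [(4, 11), (4, 16), (8, 17), (7, 23), (3, 28)]
Compute completion times and tardiness:
  Job 1: p=4, d=11, C=4, tardiness=max(0,4-11)=0
  Job 2: p=4, d=16, C=8, tardiness=max(0,8-16)=0
  Job 3: p=8, d=17, C=16, tardiness=max(0,16-17)=0
  Job 4: p=7, d=23, C=23, tardiness=max(0,23-23)=0
  Job 5: p=3, d=28, C=26, tardiness=max(0,26-28)=0
Total tardiness = 0

0


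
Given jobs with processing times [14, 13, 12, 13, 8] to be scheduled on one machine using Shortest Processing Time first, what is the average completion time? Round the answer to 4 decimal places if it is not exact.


Sort jobs by processing time (SPT order): [8, 12, 13, 13, 14]
Compute completion times sequentially:
  Job 1: processing = 8, completes at 8
  Job 2: processing = 12, completes at 20
  Job 3: processing = 13, completes at 33
  Job 4: processing = 13, completes at 46
  Job 5: processing = 14, completes at 60
Sum of completion times = 167
Average completion time = 167/5 = 33.4

33.4


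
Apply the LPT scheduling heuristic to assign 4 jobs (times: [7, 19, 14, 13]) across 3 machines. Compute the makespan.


Sort jobs in decreasing order (LPT): [19, 14, 13, 7]
Assign each job to the least loaded machine:
  Machine 1: jobs [19], load = 19
  Machine 2: jobs [14], load = 14
  Machine 3: jobs [13, 7], load = 20
Makespan = max load = 20

20


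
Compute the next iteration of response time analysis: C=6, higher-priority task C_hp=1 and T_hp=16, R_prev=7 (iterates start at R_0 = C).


R_next = C + ceil(R_prev / T_hp) * C_hp
ceil(7 / 16) = ceil(0.4375) = 1
Interference = 1 * 1 = 1
R_next = 6 + 1 = 7
R_next = R_prev, so the iteration has converged (response time = 7).

7


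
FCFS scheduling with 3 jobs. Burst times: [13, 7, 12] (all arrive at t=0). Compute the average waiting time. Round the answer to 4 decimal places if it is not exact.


FCFS order (as given): [13, 7, 12]
Waiting times:
  Job 1: wait = 0
  Job 2: wait = 13
  Job 3: wait = 20
Sum of waiting times = 33
Average waiting time = 33/3 = 11.0

11.0


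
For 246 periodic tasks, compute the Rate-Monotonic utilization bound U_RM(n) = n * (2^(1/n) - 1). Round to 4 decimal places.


Compute 2^(1/246) = 1.0028216448
Subtract 1: 1.0028216448 - 1 = 0.0028216448
Multiply by n: 246 * 0.0028216448 = 0.6941246208
Round to 4 dp: 0.6941

0.6941


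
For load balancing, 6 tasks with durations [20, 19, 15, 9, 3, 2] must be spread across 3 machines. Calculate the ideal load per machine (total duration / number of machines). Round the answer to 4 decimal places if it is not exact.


Total processing time = 20 + 19 + 15 + 9 + 3 + 2 = 68
Number of machines = 3
Ideal balanced load = 68 / 3 = 22.6667

22.6667


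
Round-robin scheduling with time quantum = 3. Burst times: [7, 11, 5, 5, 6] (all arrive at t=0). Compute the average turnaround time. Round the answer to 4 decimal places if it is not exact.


Time quantum = 3
Execution trace:
  J1 runs 3 units, time = 3
  J2 runs 3 units, time = 6
  J3 runs 3 units, time = 9
  J4 runs 3 units, time = 12
  J5 runs 3 units, time = 15
  J1 runs 3 units, time = 18
  J2 runs 3 units, time = 21
  J3 runs 2 units, time = 23
  J4 runs 2 units, time = 25
  J5 runs 3 units, time = 28
  J1 runs 1 units, time = 29
  J2 runs 3 units, time = 32
  J2 runs 2 units, time = 34
Finish times: [29, 34, 23, 25, 28]
Average turnaround = 139/5 = 27.8

27.8
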